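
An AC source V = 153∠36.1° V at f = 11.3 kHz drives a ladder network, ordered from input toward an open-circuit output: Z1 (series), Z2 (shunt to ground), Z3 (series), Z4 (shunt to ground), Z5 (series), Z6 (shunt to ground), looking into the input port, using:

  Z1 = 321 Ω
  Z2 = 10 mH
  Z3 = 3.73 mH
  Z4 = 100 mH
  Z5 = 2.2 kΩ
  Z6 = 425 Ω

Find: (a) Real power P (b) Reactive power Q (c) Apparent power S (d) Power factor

Step 1 — Angular frequency: ω = 2π·f = 2π·1.13e+04 = 7.1e+04 rad/s.
Step 2 — Component impedances:
  Z1: Z = R = 321 Ω
  Z2: Z = jωL = j·7.1e+04·0.01 = 0 + j710 Ω
  Z3: Z = jωL = j·7.1e+04·0.00373 = 0 + j264.8 Ω
  Z4: Z = jωL = j·7.1e+04·0.1 = 0 + j7100 Ω
  Z5: Z = R = 2200 Ω
  Z6: Z = R = 425 Ω
Step 3 — Ladder network (open output): work backward from the far end, alternating series and parallel combinations. Z_in = 455.2 + j603.8 Ω = 756.1∠53.0° Ω.
Step 4 — Source phasor: V = 153∠36.1° V = 123.6 + j90.15 V.
Step 5 — Current: I = V / Z = 0.1936 - j0.05878 A = 0.2024∠-16.9° A.
Step 6 — Complex power: S = V·I* = 18.64 + j24.72 VA.
Step 7 — Real power: P = Re(S) = 18.64 W.
Step 8 — Reactive power: Q = Im(S) = 24.72 VAR.
Step 9 — Apparent power: |S| = 30.96 VA.
Step 10 — Power factor: PF = P/|S| = 0.602 (lagging).

(a) P = 18.64 W  (b) Q = 24.72 VAR  (c) S = 30.96 VA  (d) PF = 0.602 (lagging)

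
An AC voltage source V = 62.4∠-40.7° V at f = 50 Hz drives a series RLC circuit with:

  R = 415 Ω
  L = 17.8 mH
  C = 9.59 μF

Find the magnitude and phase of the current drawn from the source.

Step 1 — Angular frequency: ω = 2π·f = 2π·50 = 314.2 rad/s.
Step 2 — Component impedances:
  R: Z = R = 415 Ω
  L: Z = jωL = j·314.2·0.0178 = 0 + j5.592 Ω
  C: Z = 1/(jωC) = -j/(ω·C) = 0 - j331.9 Ω
Step 3 — Series combination: Z_total = R + L + C = 415 - j326.3 Ω = 527.9∠-38.2° Ω.
Step 4 — Source phasor: V = 62.4∠-40.7° V = 47.31 - j40.69 V.
Step 5 — Ohm's law: I = V / Z_total = (47.31 - j40.69) / (415 - j326.3) = 0.1181 - j0.005199 A.
Step 6 — Convert to polar: |I| = 0.1182 A, ∠I = -2.5°.

I = 0.1182∠-2.5° A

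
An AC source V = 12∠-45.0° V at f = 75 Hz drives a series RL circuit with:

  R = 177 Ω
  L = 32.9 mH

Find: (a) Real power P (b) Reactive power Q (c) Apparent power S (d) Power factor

Step 1 — Angular frequency: ω = 2π·f = 2π·75 = 471.2 rad/s.
Step 2 — Component impedances:
  R: Z = R = 177 Ω
  L: Z = jωL = j·471.2·0.0329 = 0 + j15.5 Ω
Step 3 — Series combination: Z_total = R + L = 177 + j15.5 Ω = 177.7∠5.0° Ω.
Step 4 — Source phasor: V = 12∠-45.0° V = 8.485 - j8.485 V.
Step 5 — Current: I = V / Z = 0.04341 - j0.05174 A = 0.06754∠-50.0° A.
Step 6 — Complex power: S = V·I* = 0.8074 + j0.07072 VA.
Step 7 — Real power: P = Re(S) = 0.8074 W.
Step 8 — Reactive power: Q = Im(S) = 0.07072 VAR.
Step 9 — Apparent power: |S| = 0.8105 VA.
Step 10 — Power factor: PF = P/|S| = 0.9962 (lagging).

(a) P = 0.8074 W  (b) Q = 0.07072 VAR  (c) S = 0.8105 VA  (d) PF = 0.9962 (lagging)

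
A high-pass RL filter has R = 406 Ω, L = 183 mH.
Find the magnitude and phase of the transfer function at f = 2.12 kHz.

Step 1 — Angular frequency: ω = 2π·2120 = 1.332e+04 rad/s.
Step 2 — Transfer function: H(jω) = jωL/(R + jωL).
Step 3 — Numerator jωL = j·2438; denominator R + jωL = 406 + j2438.
Step 4 — H = 0.973 + j0.1621.
Step 5 — Magnitude: |H| = 0.9864 (-0.1 dB); phase: φ = 9.5°.

|H| = 0.9864 (-0.1 dB), φ = 9.5°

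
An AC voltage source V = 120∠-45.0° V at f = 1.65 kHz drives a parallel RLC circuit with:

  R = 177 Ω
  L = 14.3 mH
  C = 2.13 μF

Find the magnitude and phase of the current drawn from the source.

Step 1 — Angular frequency: ω = 2π·f = 2π·1650 = 1.037e+04 rad/s.
Step 2 — Component impedances:
  R: Z = R = 177 Ω
  L: Z = jωL = j·1.037e+04·0.0143 = 0 + j148.3 Ω
  C: Z = 1/(jωC) = -j/(ω·C) = 0 - j45.29 Ω
Step 3 — Parallel combination: 1/Z_total = 1/R + 1/L + 1/C; Z_total = 21.15 - j57.41 Ω = 61.18∠-69.8° Ω.
Step 4 — Source phasor: V = 120∠-45.0° V = 84.85 - j84.85 V.
Step 5 — Ohm's law: I = V / Z_total = (84.85 - j84.85) / (21.15 - j57.41) = 1.781 + j0.822 A.
Step 6 — Convert to polar: |I| = 1.961 A, ∠I = 24.8°.

I = 1.961∠24.8° A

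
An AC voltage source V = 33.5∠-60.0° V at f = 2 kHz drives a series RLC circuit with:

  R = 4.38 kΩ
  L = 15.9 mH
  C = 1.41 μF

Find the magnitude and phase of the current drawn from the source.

Step 1 — Angular frequency: ω = 2π·f = 2π·2000 = 1.257e+04 rad/s.
Step 2 — Component impedances:
  R: Z = R = 4380 Ω
  L: Z = jωL = j·1.257e+04·0.0159 = 0 + j199.8 Ω
  C: Z = 1/(jωC) = -j/(ω·C) = 0 - j56.44 Ω
Step 3 — Series combination: Z_total = R + L + C = 4380 + j143.4 Ω = 4382∠1.9° Ω.
Step 4 — Source phasor: V = 33.5∠-60.0° V = 16.75 - j29.01 V.
Step 5 — Ohm's law: I = V / Z_total = (16.75 - j29.01) / (4380 + j143.4) = 0.003604 - j0.006742 A.
Step 6 — Convert to polar: |I| = 0.007644 A, ∠I = -61.9°.

I = 0.007644∠-61.9° A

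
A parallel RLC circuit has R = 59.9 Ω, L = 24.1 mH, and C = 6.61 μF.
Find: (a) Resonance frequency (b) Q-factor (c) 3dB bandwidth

Step 1 — Resonance: ω₀ = 1/√(LC) = 1/√(0.0241·6.61e-06) = 2505 rad/s.
Step 2 — f₀ = ω₀/(2π) = 398.8 Hz.
Step 3 — Parallel Q: Q = R/(ω₀L) = 59.9/(2505·0.0241) = 0.992.
Step 4 — Bandwidth: Δω = ω₀/Q = 2526 rad/s; BW = Δω/(2π) = 402 Hz.

(a) f₀ = 398.8 Hz  (b) Q = 0.992  (c) BW = 402 Hz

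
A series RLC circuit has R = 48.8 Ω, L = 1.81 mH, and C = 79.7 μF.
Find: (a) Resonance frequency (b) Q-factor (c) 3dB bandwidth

Step 1 — Resonance: ω₀ = 1/√(LC) = 1/√(0.00181·7.97e-05) = 2633 rad/s.
Step 2 — f₀ = ω₀/(2π) = 419 Hz.
Step 3 — Series Q: Q = ω₀L/R = 2633·0.00181/48.8 = 0.09765.
Step 4 — Bandwidth: Δω = ω₀/Q = 2.696e+04 rad/s; BW = Δω/(2π) = 4291 Hz.

(a) f₀ = 419 Hz  (b) Q = 0.09765  (c) BW = 4291 Hz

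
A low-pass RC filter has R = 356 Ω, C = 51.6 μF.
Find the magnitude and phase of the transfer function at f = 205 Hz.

Step 1 — Angular frequency: ω = 2π·205 = 1288 rad/s.
Step 2 — Transfer function: H(jω) = 1/(1 + jωRC).
Step 3 — Denominator: 1 + jωRC = 1 + j·1288·356·5.16e-05 = 1 + j23.66.
Step 4 — H = 0.001783 - j0.04219.
Step 5 — Magnitude: |H| = 0.04223 (-27.5 dB); phase: φ = -87.6°.

|H| = 0.04223 (-27.5 dB), φ = -87.6°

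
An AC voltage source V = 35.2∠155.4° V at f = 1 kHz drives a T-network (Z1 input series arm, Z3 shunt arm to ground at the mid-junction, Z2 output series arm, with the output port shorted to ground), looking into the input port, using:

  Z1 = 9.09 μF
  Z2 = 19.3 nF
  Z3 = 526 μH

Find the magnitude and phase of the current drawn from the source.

Step 1 — Angular frequency: ω = 2π·f = 2π·1000 = 6283 rad/s.
Step 2 — Component impedances:
  Z1: Z = 1/(jωC) = -j/(ω·C) = 0 - j17.51 Ω
  Z2: Z = 1/(jωC) = -j/(ω·C) = 0 - j8246 Ω
  Z3: Z = jωL = j·6283·0.000526 = 0 + j3.305 Ω
Step 3 — With the output port shorted to ground, the output series arm Z2 runs from the junction to ground; the shunt arm Z3 also runs from the junction to ground. They appear in parallel: Z3 || Z2 = 0 + j3.306 Ω.
Step 4 — Series with input arm Z1: Z_in = Z1 + (Z3 || Z2) = 0 - j14.2 Ω = 14.2∠-90.0° Ω.
Step 5 — Source phasor: V = 35.2∠155.4° V = -32.01 + j14.65 V.
Step 6 — Ohm's law: I = V / Z_total = (-32.01 + j14.65) / (0 - j14.2) = -1.032 - j2.253 A.
Step 7 — Convert to polar: |I| = 2.478 A, ∠I = -114.6°.

I = 2.478∠-114.6° A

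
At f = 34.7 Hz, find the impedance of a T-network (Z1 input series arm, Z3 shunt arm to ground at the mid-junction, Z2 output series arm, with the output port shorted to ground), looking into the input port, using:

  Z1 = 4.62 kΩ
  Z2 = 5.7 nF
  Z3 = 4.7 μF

Step 1 — Angular frequency: ω = 2π·f = 2π·34.7 = 218 rad/s.
Step 2 — Component impedances:
  Z1: Z = R = 4620 Ω
  Z2: Z = 1/(jωC) = -j/(ω·C) = 0 - j8.047e+05 Ω
  Z3: Z = 1/(jωC) = -j/(ω·C) = 0 - j975.9 Ω
Step 3 — With the output port shorted to ground, the output series arm Z2 runs from the junction to ground; the shunt arm Z3 also runs from the junction to ground. They appear in parallel: Z3 || Z2 = 0 - j974.7 Ω.
Step 4 — Series with input arm Z1: Z_in = Z1 + (Z3 || Z2) = 4620 - j974.7 Ω = 4722∠-11.9° Ω.

Z = 4620 - j974.7 Ω = 4722∠-11.9° Ω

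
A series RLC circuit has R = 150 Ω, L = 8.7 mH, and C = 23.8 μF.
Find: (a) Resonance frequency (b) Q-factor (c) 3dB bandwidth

Step 1 — Resonance: ω₀ = 1/√(LC) = 1/√(0.0087·2.38e-05) = 2198 rad/s.
Step 2 — f₀ = ω₀/(2π) = 349.8 Hz.
Step 3 — Series Q: Q = ω₀L/R = 2198·0.0087/150 = 0.1275.
Step 4 — Bandwidth: Δω = ω₀/Q = 1.724e+04 rad/s; BW = Δω/(2π) = 2744 Hz.

(a) f₀ = 349.8 Hz  (b) Q = 0.1275  (c) BW = 2744 Hz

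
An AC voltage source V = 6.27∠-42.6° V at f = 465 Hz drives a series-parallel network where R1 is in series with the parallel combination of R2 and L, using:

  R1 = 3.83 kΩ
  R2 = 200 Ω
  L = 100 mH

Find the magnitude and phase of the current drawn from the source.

Step 1 — Angular frequency: ω = 2π·f = 2π·465 = 2922 rad/s.
Step 2 — Component impedances:
  R1: Z = R = 3830 Ω
  R2: Z = R = 200 Ω
  L: Z = jωL = j·2922·0.1 = 0 + j292.2 Ω
Step 3 — Parallel branch: R2 || L = 1/(1/R2 + 1/L) = 136.2 + j93.22 Ω.
Step 4 — Series with R1: Z_total = R1 + (R2 || L) = 3966 + j93.22 Ω = 3967∠1.3° Ω.
Step 5 — Source phasor: V = 6.27∠-42.6° V = 4.615 - j4.244 V.
Step 6 — Ohm's law: I = V / Z_total = (4.615 - j4.244) / (3966 + j93.22) = 0.001138 - j0.001097 A.
Step 7 — Convert to polar: |I| = 0.00158 A, ∠I = -43.9°.

I = 0.00158∠-43.9° A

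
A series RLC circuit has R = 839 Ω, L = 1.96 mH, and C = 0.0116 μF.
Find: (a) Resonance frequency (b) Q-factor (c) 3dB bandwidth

Step 1 — Resonance: ω₀ = 1/√(LC) = 1/√(0.00196·1.16e-08) = 2.097e+05 rad/s.
Step 2 — f₀ = ω₀/(2π) = 3.338e+04 Hz.
Step 3 — Series Q: Q = ω₀L/R = 2.097e+05·0.00196/839 = 0.4899.
Step 4 — Bandwidth: Δω = ω₀/Q = 4.281e+05 rad/s; BW = Δω/(2π) = 6.813e+04 Hz.

(a) f₀ = 3.338e+04 Hz  (b) Q = 0.4899  (c) BW = 6.813e+04 Hz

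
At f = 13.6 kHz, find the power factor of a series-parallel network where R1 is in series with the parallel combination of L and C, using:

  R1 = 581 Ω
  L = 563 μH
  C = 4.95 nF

Step 1 — Angular frequency: ω = 2π·f = 2π·1.36e+04 = 8.545e+04 rad/s.
Step 2 — Component impedances:
  R1: Z = R = 581 Ω
  L: Z = jωL = j·8.545e+04·0.000563 = 0 + j48.11 Ω
  C: Z = 1/(jωC) = -j/(ω·C) = 0 - j2364 Ω
Step 3 — Parallel branch: L || C = 1/(1/L + 1/C) = 0 + j49.11 Ω.
Step 4 — Series with R1: Z_total = R1 + (L || C) = 581 + j49.11 Ω = 583.1∠4.8° Ω.
Step 5 — Power factor: PF = cos(φ) = Re(Z)/|Z| = 581/583.1 = 0.9964.
Step 6 — Type: Im(Z) = 49.11 ⇒ lagging (phase φ = 4.8°).

PF = 0.9964 (lagging, φ = 4.8°)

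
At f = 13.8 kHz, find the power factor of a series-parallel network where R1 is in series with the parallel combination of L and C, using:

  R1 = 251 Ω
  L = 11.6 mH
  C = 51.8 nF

Step 1 — Angular frequency: ω = 2π·f = 2π·1.38e+04 = 8.671e+04 rad/s.
Step 2 — Component impedances:
  R1: Z = R = 251 Ω
  L: Z = jωL = j·8.671e+04·0.0116 = 0 + j1006 Ω
  C: Z = 1/(jωC) = -j/(ω·C) = 0 - j222.6 Ω
Step 3 — Parallel branch: L || C = 1/(1/L + 1/C) = 0 - j285.9 Ω.
Step 4 — Series with R1: Z_total = R1 + (L || C) = 251 - j285.9 Ω = 380.5∠-48.7° Ω.
Step 5 — Power factor: PF = cos(φ) = Re(Z)/|Z| = 251/380.5 = 0.6597.
Step 6 — Type: Im(Z) = -285.9 ⇒ leading (phase φ = -48.7°).

PF = 0.6597 (leading, φ = -48.7°)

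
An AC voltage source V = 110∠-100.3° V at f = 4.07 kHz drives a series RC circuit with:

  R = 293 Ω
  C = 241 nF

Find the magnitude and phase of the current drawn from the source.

Step 1 — Angular frequency: ω = 2π·f = 2π·4070 = 2.557e+04 rad/s.
Step 2 — Component impedances:
  R: Z = R = 293 Ω
  C: Z = 1/(jωC) = -j/(ω·C) = 0 - j162.3 Ω
Step 3 — Series combination: Z_total = R + C = 293 - j162.3 Ω = 334.9∠-29.0° Ω.
Step 4 — Source phasor: V = 110∠-100.3° V = -19.67 - j108.2 V.
Step 5 — Ohm's law: I = V / Z_total = (-19.67 - j108.2) / (293 - j162.3) = 0.1052 - j0.3111 A.
Step 6 — Convert to polar: |I| = 0.3284 A, ∠I = -71.3°.

I = 0.3284∠-71.3° A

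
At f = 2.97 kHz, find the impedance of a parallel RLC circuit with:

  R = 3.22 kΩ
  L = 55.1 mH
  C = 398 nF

Step 1 — Angular frequency: ω = 2π·f = 2π·2970 = 1.866e+04 rad/s.
Step 2 — Component impedances:
  R: Z = R = 3220 Ω
  L: Z = jωL = j·1.866e+04·0.0551 = 0 + j1028 Ω
  C: Z = 1/(jωC) = -j/(ω·C) = 0 - j134.6 Ω
Step 3 — Parallel combination: 1/Z_total = 1/R + 1/L + 1/C; Z_total = 7.437 - j154.6 Ω = 154.8∠-87.2° Ω.

Z = 7.437 - j154.6 Ω = 154.8∠-87.2° Ω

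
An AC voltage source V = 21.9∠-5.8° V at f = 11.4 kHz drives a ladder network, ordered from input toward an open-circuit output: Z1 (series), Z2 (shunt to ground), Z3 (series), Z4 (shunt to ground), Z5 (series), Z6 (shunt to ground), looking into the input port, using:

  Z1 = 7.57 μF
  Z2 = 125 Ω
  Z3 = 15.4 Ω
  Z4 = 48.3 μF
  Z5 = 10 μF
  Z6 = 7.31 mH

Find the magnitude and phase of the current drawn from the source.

Step 1 — Angular frequency: ω = 2π·f = 2π·1.14e+04 = 7.163e+04 rad/s.
Step 2 — Component impedances:
  Z1: Z = 1/(jωC) = -j/(ω·C) = 0 - j1.844 Ω
  Z2: Z = R = 125 Ω
  Z3: Z = R = 15.4 Ω
  Z4: Z = 1/(jωC) = -j/(ω·C) = 0 - j0.289 Ω
  Z5: Z = 1/(jωC) = -j/(ω·C) = 0 - j1.396 Ω
  Z6: Z = jωL = j·7.163e+04·0.00731 = 0 + j523.6 Ω
Step 3 — Ladder network (open output): work backward from the far end, alternating series and parallel combinations. Z_in = 13.71 - j2.073 Ω = 13.87∠-8.6° Ω.
Step 4 — Source phasor: V = 21.9∠-5.8° V = 21.79 - j2.213 V.
Step 5 — Ohm's law: I = V / Z_total = (21.79 - j2.213) / (13.71 - j2.073) = 1.577 + j0.07713 A.
Step 6 — Convert to polar: |I| = 1.579 A, ∠I = 2.8°.

I = 1.579∠2.8° A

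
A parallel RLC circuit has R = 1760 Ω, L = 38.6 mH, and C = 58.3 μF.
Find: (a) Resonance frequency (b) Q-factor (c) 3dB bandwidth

Step 1 — Resonance: ω₀ = 1/√(LC) = 1/√(0.0386·5.83e-05) = 666.6 rad/s.
Step 2 — f₀ = ω₀/(2π) = 106.1 Hz.
Step 3 — Parallel Q: Q = R/(ω₀L) = 1760/(666.6·0.0386) = 68.4.
Step 4 — Bandwidth: Δω = ω₀/Q = 9.746 rad/s; BW = Δω/(2π) = 1.551 Hz.

(a) f₀ = 106.1 Hz  (b) Q = 68.4  (c) BW = 1.551 Hz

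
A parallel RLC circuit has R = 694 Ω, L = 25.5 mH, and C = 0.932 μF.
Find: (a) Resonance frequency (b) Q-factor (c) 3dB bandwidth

Step 1 — Resonance: ω₀ = 1/√(LC) = 1/√(0.0255·9.32e-07) = 6487 rad/s.
Step 2 — f₀ = ω₀/(2π) = 1032 Hz.
Step 3 — Parallel Q: Q = R/(ω₀L) = 694/(6487·0.0255) = 4.196.
Step 4 — Bandwidth: Δω = ω₀/Q = 1546 rad/s; BW = Δω/(2π) = 246.1 Hz.

(a) f₀ = 1032 Hz  (b) Q = 4.196  (c) BW = 246.1 Hz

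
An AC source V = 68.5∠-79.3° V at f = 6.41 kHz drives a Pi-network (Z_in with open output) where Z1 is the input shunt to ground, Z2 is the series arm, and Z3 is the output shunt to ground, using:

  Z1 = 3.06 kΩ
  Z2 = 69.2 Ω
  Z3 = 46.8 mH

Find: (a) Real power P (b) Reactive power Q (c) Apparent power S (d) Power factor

Step 1 — Angular frequency: ω = 2π·f = 2π·6410 = 4.028e+04 rad/s.
Step 2 — Component impedances:
  Z1: Z = R = 3060 Ω
  Z2: Z = R = 69.2 Ω
  Z3: Z = jωL = j·4.028e+04·0.0468 = 0 + j1885 Ω
Step 3 — With open output, the series arm Z2 and the output shunt Z3 appear in series to ground: Z2 + Z3 = 69.2 + j1885 Ω.
Step 4 — Parallel with input shunt Z1: Z_in = Z1 || (Z2 + Z3) = 864.3 + j1323 Ω = 1580∠56.8° Ω.
Step 5 — Source phasor: V = 68.5∠-79.3° V = 12.72 - j67.31 V.
Step 6 — Current: I = V / Z = -0.03126 - j0.03004 A = 0.04336∠-136.1° A.
Step 7 — Complex power: S = V·I* = 1.625 + j2.486 VA.
Step 8 — Real power: P = Re(S) = 1.625 W.
Step 9 — Reactive power: Q = Im(S) = 2.486 VAR.
Step 10 — Apparent power: |S| = 2.97 VA.
Step 11 — Power factor: PF = P/|S| = 0.5471 (lagging).

(a) P = 1.625 W  (b) Q = 2.486 VAR  (c) S = 2.97 VA  (d) PF = 0.5471 (lagging)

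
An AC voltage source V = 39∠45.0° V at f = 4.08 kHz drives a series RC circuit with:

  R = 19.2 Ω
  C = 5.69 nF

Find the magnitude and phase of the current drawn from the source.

Step 1 — Angular frequency: ω = 2π·f = 2π·4080 = 2.564e+04 rad/s.
Step 2 — Component impedances:
  R: Z = R = 19.2 Ω
  C: Z = 1/(jωC) = -j/(ω·C) = 0 - j6856 Ω
Step 3 — Series combination: Z_total = R + C = 19.2 - j6856 Ω = 6856∠-89.8° Ω.
Step 4 — Source phasor: V = 39∠45.0° V = 27.58 + j27.58 V.
Step 5 — Ohm's law: I = V / Z_total = (27.58 + j27.58) / (19.2 - j6856) = -0.004011 + j0.004034 A.
Step 6 — Convert to polar: |I| = 0.005689 A, ∠I = 134.8°.

I = 0.005689∠134.8° A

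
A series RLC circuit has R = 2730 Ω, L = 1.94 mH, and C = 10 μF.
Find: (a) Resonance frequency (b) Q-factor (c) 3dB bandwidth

Step 1 — Resonance condition Im(Z)=0 gives ω₀ = 1/√(LC).
Step 2 — ω₀ = 1/√(0.00194·1e-05) = 7180 rad/s.
Step 3 — f₀ = ω₀/(2π) = 1143 Hz.
Step 4 — Series Q: Q = ω₀L/R = 7180·0.00194/2730 = 0.005102.
Step 5 — 3dB bandwidth: Δω = ω₀/Q = 1.407e+06 rad/s; BW = Δω/(2π) = 2.24e+05 Hz.

(a) f₀ = 1143 Hz  (b) Q = 0.005102  (c) BW = 2.24e+05 Hz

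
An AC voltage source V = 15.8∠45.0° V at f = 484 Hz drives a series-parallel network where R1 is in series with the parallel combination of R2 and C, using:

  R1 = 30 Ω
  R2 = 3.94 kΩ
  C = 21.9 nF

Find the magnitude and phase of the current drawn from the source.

Step 1 — Angular frequency: ω = 2π·f = 2π·484 = 3041 rad/s.
Step 2 — Component impedances:
  R1: Z = R = 30 Ω
  R2: Z = R = 3940 Ω
  C: Z = 1/(jωC) = -j/(ω·C) = 0 - j1.502e+04 Ω
Step 3 — Parallel branch: R2 || C = 1/(1/R2 + 1/C) = 3686 - j967.3 Ω.
Step 4 — Series with R1: Z_total = R1 + (R2 || C) = 3716 - j967.3 Ω = 3840∠-14.6° Ω.
Step 5 — Source phasor: V = 15.8∠45.0° V = 11.17 + j11.17 V.
Step 6 — Ohm's law: I = V / Z_total = (11.17 + j11.17) / (3716 - j967.3) = 0.002083 + j0.003548 A.
Step 7 — Convert to polar: |I| = 0.004115 A, ∠I = 59.6°.

I = 0.004115∠59.6° A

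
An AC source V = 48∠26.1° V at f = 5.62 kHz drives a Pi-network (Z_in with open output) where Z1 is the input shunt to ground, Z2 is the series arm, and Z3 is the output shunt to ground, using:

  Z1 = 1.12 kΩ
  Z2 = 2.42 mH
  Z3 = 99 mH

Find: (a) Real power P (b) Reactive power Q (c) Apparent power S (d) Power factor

Step 1 — Angular frequency: ω = 2π·f = 2π·5620 = 3.531e+04 rad/s.
Step 2 — Component impedances:
  Z1: Z = R = 1120 Ω
  Z2: Z = jωL = j·3.531e+04·0.00242 = 0 + j85.45 Ω
  Z3: Z = jωL = j·3.531e+04·0.099 = 0 + j3496 Ω
Step 3 — With open output, the series arm Z2 and the output shunt Z3 appear in series to ground: Z2 + Z3 = 0 + j3581 Ω.
Step 4 — Parallel with input shunt Z1: Z_in = Z1 || (Z2 + Z3) = 1020 + j319.1 Ω = 1069∠17.4° Ω.
Step 5 — Source phasor: V = 48∠26.1° V = 43.11 + j21.12 V.
Step 6 — Current: I = V / Z = 0.04438 + j0.006818 A = 0.0449∠8.7° A.
Step 7 — Complex power: S = V·I* = 2.057 + j0.6433 VA.
Step 8 — Real power: P = Re(S) = 2.057 W.
Step 9 — Reactive power: Q = Im(S) = 0.6433 VAR.
Step 10 — Apparent power: |S| = 2.155 VA.
Step 11 — Power factor: PF = P/|S| = 0.9544 (lagging).

(a) P = 2.057 W  (b) Q = 0.6433 VAR  (c) S = 2.155 VA  (d) PF = 0.9544 (lagging)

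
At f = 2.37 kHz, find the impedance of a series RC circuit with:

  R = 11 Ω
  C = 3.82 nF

Step 1 — Angular frequency: ω = 2π·f = 2π·2370 = 1.489e+04 rad/s.
Step 2 — Component impedances:
  R: Z = R = 11 Ω
  C: Z = 1/(jωC) = -j/(ω·C) = 0 - j1.758e+04 Ω
Step 3 — Series combination: Z_total = R + C = 11 - j1.758e+04 Ω = 1.758e+04∠-90.0° Ω.

Z = 11 - j1.758e+04 Ω = 1.758e+04∠-90.0° Ω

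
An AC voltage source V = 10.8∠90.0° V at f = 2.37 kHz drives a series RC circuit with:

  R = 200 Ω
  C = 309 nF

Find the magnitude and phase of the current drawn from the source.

Step 1 — Angular frequency: ω = 2π·f = 2π·2370 = 1.489e+04 rad/s.
Step 2 — Component impedances:
  R: Z = R = 200 Ω
  C: Z = 1/(jωC) = -j/(ω·C) = 0 - j217.3 Ω
Step 3 — Series combination: Z_total = R + C = 200 - j217.3 Ω = 295.3∠-47.4° Ω.
Step 4 — Source phasor: V = 10.8∠90.0° V = 0 + j10.8 V.
Step 5 — Ohm's law: I = V / Z_total = (0 + j10.8) / (200 - j217.3) = -0.02691 + j0.02476 A.
Step 6 — Convert to polar: |I| = 0.03657 A, ∠I = 137.4°.

I = 0.03657∠137.4° A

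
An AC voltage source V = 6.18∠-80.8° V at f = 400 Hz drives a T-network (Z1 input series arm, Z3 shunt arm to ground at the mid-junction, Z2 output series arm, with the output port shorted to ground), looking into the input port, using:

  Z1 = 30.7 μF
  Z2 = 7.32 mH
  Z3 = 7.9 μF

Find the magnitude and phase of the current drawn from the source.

Step 1 — Angular frequency: ω = 2π·f = 2π·400 = 2513 rad/s.
Step 2 — Component impedances:
  Z1: Z = 1/(jωC) = -j/(ω·C) = 0 - j12.96 Ω
  Z2: Z = jωL = j·2513·0.00732 = 0 + j18.4 Ω
  Z3: Z = 1/(jωC) = -j/(ω·C) = 0 - j50.37 Ω
Step 3 — With the output port shorted to ground, the output series arm Z2 runs from the junction to ground; the shunt arm Z3 also runs from the junction to ground. They appear in parallel: Z3 || Z2 = 0 + j28.98 Ω.
Step 4 — Series with input arm Z1: Z_in = Z1 + (Z3 || Z2) = 0 + j16.02 Ω = 16.02∠90.0° Ω.
Step 5 — Source phasor: V = 6.18∠-80.8° V = 0.9881 - j6.101 V.
Step 6 — Ohm's law: I = V / Z_total = (0.9881 - j6.101) / (0 + j16.02) = -0.3807 - j0.06166 A.
Step 7 — Convert to polar: |I| = 0.3857 A, ∠I = -170.8°.

I = 0.3857∠-170.8° A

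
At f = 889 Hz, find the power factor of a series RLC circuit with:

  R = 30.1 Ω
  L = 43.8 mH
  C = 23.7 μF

Step 1 — Angular frequency: ω = 2π·f = 2π·889 = 5586 rad/s.
Step 2 — Component impedances:
  R: Z = R = 30.1 Ω
  L: Z = jωL = j·5586·0.0438 = 0 + j244.7 Ω
  C: Z = 1/(jωC) = -j/(ω·C) = 0 - j7.554 Ω
Step 3 — Series combination: Z_total = R + L + C = 30.1 + j237.1 Ω = 239∠82.8° Ω.
Step 4 — Power factor: PF = cos(φ) = Re(Z)/|Z| = 30.1/239 = 0.1259.
Step 5 — Type: Im(Z) = 237.1 ⇒ lagging (phase φ = 82.8°).

PF = 0.1259 (lagging, φ = 82.8°)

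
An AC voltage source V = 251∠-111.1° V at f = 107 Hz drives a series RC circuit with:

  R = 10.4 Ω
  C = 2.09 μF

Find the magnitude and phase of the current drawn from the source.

Step 1 — Angular frequency: ω = 2π·f = 2π·107 = 672.3 rad/s.
Step 2 — Component impedances:
  R: Z = R = 10.4 Ω
  C: Z = 1/(jωC) = -j/(ω·C) = 0 - j711.7 Ω
Step 3 — Series combination: Z_total = R + C = 10.4 - j711.7 Ω = 711.8∠-89.2° Ω.
Step 4 — Source phasor: V = 251∠-111.1° V = -90.36 - j234.2 V.
Step 5 — Ohm's law: I = V / Z_total = (-90.36 - j234.2) / (10.4 - j711.7) = 0.3271 - j0.1317 A.
Step 6 — Convert to polar: |I| = 0.3526 A, ∠I = -21.9°.

I = 0.3526∠-21.9° A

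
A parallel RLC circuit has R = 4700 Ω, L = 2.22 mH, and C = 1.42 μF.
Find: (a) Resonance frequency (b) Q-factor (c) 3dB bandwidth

Step 1 — Resonance: ω₀ = 1/√(LC) = 1/√(0.00222·1.42e-06) = 1.781e+04 rad/s.
Step 2 — f₀ = ω₀/(2π) = 2835 Hz.
Step 3 — Parallel Q: Q = R/(ω₀L) = 4700/(1.781e+04·0.00222) = 118.9.
Step 4 — Bandwidth: Δω = ω₀/Q = 149.8 rad/s; BW = Δω/(2π) = 23.85 Hz.

(a) f₀ = 2835 Hz  (b) Q = 118.9  (c) BW = 23.85 Hz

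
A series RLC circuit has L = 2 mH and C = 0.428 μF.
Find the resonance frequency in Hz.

Step 1 — Resonance condition Im(Z)=0 gives ω₀ = 1/√(LC).
Step 2 — ω₀ = 1/√(0.002·4.28e-07) = 3.418e+04 rad/s.
Step 3 — f₀ = ω₀/(2π) = 5440 Hz.

f₀ = 5440 Hz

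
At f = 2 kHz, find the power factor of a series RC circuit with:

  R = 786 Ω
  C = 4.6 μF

Step 1 — Angular frequency: ω = 2π·f = 2π·2000 = 1.257e+04 rad/s.
Step 2 — Component impedances:
  R: Z = R = 786 Ω
  C: Z = 1/(jωC) = -j/(ω·C) = 0 - j17.3 Ω
Step 3 — Series combination: Z_total = R + C = 786 - j17.3 Ω = 786.2∠-1.3° Ω.
Step 4 — Power factor: PF = cos(φ) = Re(Z)/|Z| = 786/786.19 = 0.9998.
Step 5 — Type: Im(Z) = -17.3 ⇒ leading (phase φ = -1.3°).

PF = 0.9998 (leading, φ = -1.3°)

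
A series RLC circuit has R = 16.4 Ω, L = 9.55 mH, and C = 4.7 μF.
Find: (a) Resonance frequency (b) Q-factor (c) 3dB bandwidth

Step 1 — Resonance condition Im(Z)=0 gives ω₀ = 1/√(LC).
Step 2 — ω₀ = 1/√(0.00955·4.7e-06) = 4720 rad/s.
Step 3 — f₀ = ω₀/(2π) = 751.2 Hz.
Step 4 — Series Q: Q = ω₀L/R = 4720·0.00955/16.4 = 2.749.
Step 5 — 3dB bandwidth: Δω = ω₀/Q = 1717 rad/s; BW = Δω/(2π) = 273.3 Hz.

(a) f₀ = 751.2 Hz  (b) Q = 2.749  (c) BW = 273.3 Hz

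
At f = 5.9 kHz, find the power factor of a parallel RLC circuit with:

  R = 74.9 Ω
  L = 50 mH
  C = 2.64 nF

Step 1 — Angular frequency: ω = 2π·f = 2π·5900 = 3.707e+04 rad/s.
Step 2 — Component impedances:
  R: Z = R = 74.9 Ω
  L: Z = jωL = j·3.707e+04·0.05 = 0 + j1854 Ω
  C: Z = 1/(jωC) = -j/(ω·C) = 0 - j1.022e+04 Ω
Step 3 — Parallel combination: 1/Z_total = 1/R + 1/L + 1/C; Z_total = 74.82 + j2.475 Ω = 74.86∠1.9° Ω.
Step 4 — Power factor: PF = cos(φ) = Re(Z)/|Z| = 74.82/74.86 = 0.9995.
Step 5 — Type: Im(Z) = 2.475 ⇒ lagging (phase φ = 1.9°).

PF = 0.9995 (lagging, φ = 1.9°)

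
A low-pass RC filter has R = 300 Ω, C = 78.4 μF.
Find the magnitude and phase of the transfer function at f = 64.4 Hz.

Step 1 — Angular frequency: ω = 2π·64.4 = 404.6 rad/s.
Step 2 — Transfer function: H(jω) = 1/(1 + jωRC).
Step 3 — Denominator: 1 + jωRC = 1 + j·404.6·300·7.84e-05 = 1 + j9.517.
Step 4 — H = 0.01092 - j0.1039.
Step 5 — Magnitude: |H| = 0.1045 (-19.6 dB); phase: φ = -84.0°.

|H| = 0.1045 (-19.6 dB), φ = -84.0°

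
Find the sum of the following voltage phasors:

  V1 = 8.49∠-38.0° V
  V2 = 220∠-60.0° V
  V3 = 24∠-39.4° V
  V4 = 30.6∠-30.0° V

Step 1 — Convert each phasor to rectangular form:
  V1 = 8.49·(cos(-38.0°) + j·sin(-38.0°)) = 6.69 - j5.227 V
  V2 = 220·(cos(-60.0°) + j·sin(-60.0°)) = 110 - j190.5 V
  V3 = 24·(cos(-39.4°) + j·sin(-39.4°)) = 18.55 - j15.23 V
  V4 = 30.6·(cos(-30.0°) + j·sin(-30.0°)) = 26.5 - j15.3 V
Step 2 — Sum components: V_total = 161.7 - j226.3 V.
Step 3 — Convert to polar: |V_total| = 278.1 V, ∠V_total = -54.4°.

V_total = 278.1∠-54.4° V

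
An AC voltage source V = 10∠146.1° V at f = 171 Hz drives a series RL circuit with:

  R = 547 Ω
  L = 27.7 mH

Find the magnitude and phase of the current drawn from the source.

Step 1 — Angular frequency: ω = 2π·f = 2π·171 = 1074 rad/s.
Step 2 — Component impedances:
  R: Z = R = 547 Ω
  L: Z = jωL = j·1074·0.0277 = 0 + j29.76 Ω
Step 3 — Series combination: Z_total = R + L = 547 + j29.76 Ω = 547.8∠3.1° Ω.
Step 4 — Source phasor: V = 10∠146.1° V = -8.3 + j5.577 V.
Step 5 — Ohm's law: I = V / Z_total = (-8.3 + j5.577) / (547 + j29.76) = -0.01458 + j0.01099 A.
Step 6 — Convert to polar: |I| = 0.01825 A, ∠I = 143.0°.

I = 0.01825∠143.0° A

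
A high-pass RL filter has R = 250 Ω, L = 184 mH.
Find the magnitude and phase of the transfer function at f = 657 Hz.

Step 1 — Angular frequency: ω = 2π·657 = 4128 rad/s.
Step 2 — Transfer function: H(jω) = jωL/(R + jωL).
Step 3 — Numerator jωL = j·759.6; denominator R + jωL = 250 + j759.6.
Step 4 — H = 0.9023 + j0.297.
Step 5 — Magnitude: |H| = 0.9499 (-0.4 dB); phase: φ = 18.2°.

|H| = 0.9499 (-0.4 dB), φ = 18.2°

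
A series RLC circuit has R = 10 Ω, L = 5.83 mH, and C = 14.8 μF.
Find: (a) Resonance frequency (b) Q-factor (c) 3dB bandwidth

Step 1 — Resonance condition Im(Z)=0 gives ω₀ = 1/√(LC).
Step 2 — ω₀ = 1/√(0.00583·1.48e-05) = 3404 rad/s.
Step 3 — f₀ = ω₀/(2π) = 541.8 Hz.
Step 4 — Series Q: Q = ω₀L/R = 3404·0.00583/10 = 1.985.
Step 5 — 3dB bandwidth: Δω = ω₀/Q = 1715 rad/s; BW = Δω/(2π) = 273 Hz.

(a) f₀ = 541.8 Hz  (b) Q = 1.985  (c) BW = 273 Hz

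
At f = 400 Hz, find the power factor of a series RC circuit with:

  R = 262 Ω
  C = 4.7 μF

Step 1 — Angular frequency: ω = 2π·f = 2π·400 = 2513 rad/s.
Step 2 — Component impedances:
  R: Z = R = 262 Ω
  C: Z = 1/(jωC) = -j/(ω·C) = 0 - j84.66 Ω
Step 3 — Series combination: Z_total = R + C = 262 - j84.66 Ω = 275.3∠-17.9° Ω.
Step 4 — Power factor: PF = cos(φ) = Re(Z)/|Z| = 262/275.34 = 0.9516.
Step 5 — Type: Im(Z) = -84.66 ⇒ leading (phase φ = -17.9°).

PF = 0.9516 (leading, φ = -17.9°)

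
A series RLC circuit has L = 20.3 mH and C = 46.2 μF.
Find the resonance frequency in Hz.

Step 1 — Resonance condition Im(Z)=0 gives ω₀ = 1/√(LC).
Step 2 — ω₀ = 1/√(0.0203·4.62e-05) = 1033 rad/s.
Step 3 — f₀ = ω₀/(2π) = 164.3 Hz.

f₀ = 164.3 Hz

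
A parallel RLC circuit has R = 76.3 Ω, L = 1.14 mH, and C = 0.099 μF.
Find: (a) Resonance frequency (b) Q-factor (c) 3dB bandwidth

Step 1 — Resonance: ω₀ = 1/√(LC) = 1/√(0.00114·9.9e-08) = 9.413e+04 rad/s.
Step 2 — f₀ = ω₀/(2π) = 1.498e+04 Hz.
Step 3 — Parallel Q: Q = R/(ω₀L) = 76.3/(9.413e+04·0.00114) = 0.711.
Step 4 — Bandwidth: Δω = ω₀/Q = 1.324e+05 rad/s; BW = Δω/(2π) = 2.107e+04 Hz.

(a) f₀ = 1.498e+04 Hz  (b) Q = 0.711  (c) BW = 2.107e+04 Hz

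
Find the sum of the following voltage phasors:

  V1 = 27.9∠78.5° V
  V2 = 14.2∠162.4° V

Step 1 — Convert each phasor to rectangular form:
  V1 = 27.9·(cos(78.5°) + j·sin(78.5°)) = 5.562 + j27.34 V
  V2 = 14.2·(cos(162.4°) + j·sin(162.4°)) = -13.54 + j4.294 V
Step 2 — Sum components: V_total = -7.973 + j31.63 V.
Step 3 — Convert to polar: |V_total| = 32.62 V, ∠V_total = 104.1°.

V_total = 32.62∠104.1° V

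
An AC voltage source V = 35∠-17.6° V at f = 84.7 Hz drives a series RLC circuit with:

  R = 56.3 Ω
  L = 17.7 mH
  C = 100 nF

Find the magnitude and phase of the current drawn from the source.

Step 1 — Angular frequency: ω = 2π·f = 2π·84.7 = 532.2 rad/s.
Step 2 — Component impedances:
  R: Z = R = 56.3 Ω
  L: Z = jωL = j·532.2·0.0177 = 0 + j9.42 Ω
  C: Z = 1/(jωC) = -j/(ω·C) = 0 - j1.879e+04 Ω
Step 3 — Series combination: Z_total = R + L + C = 56.3 - j1.878e+04 Ω = 1.878e+04∠-89.8° Ω.
Step 4 — Source phasor: V = 35∠-17.6° V = 33.36 - j10.58 V.
Step 5 — Ohm's law: I = V / Z_total = (33.36 - j10.58) / (56.3 - j1.878e+04) = 0.0005688 + j0.001775 A.
Step 6 — Convert to polar: |I| = 0.001864 A, ∠I = 72.2°.

I = 0.001864∠72.2° A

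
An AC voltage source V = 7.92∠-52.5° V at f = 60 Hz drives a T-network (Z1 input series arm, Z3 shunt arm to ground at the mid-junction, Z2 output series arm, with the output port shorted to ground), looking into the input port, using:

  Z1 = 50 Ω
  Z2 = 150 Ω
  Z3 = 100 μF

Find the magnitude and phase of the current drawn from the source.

Step 1 — Angular frequency: ω = 2π·f = 2π·60 = 377 rad/s.
Step 2 — Component impedances:
  Z1: Z = R = 50 Ω
  Z2: Z = R = 150 Ω
  Z3: Z = 1/(jωC) = -j/(ω·C) = 0 - j26.53 Ω
Step 3 — With the output port shorted to ground, the output series arm Z2 runs from the junction to ground; the shunt arm Z3 also runs from the junction to ground. They appear in parallel: Z3 || Z2 = 4.549 - j25.72 Ω.
Step 4 — Series with input arm Z1: Z_in = Z1 + (Z3 || Z2) = 54.55 - j25.72 Ω = 60.31∠-25.2° Ω.
Step 5 — Source phasor: V = 7.92∠-52.5° V = 4.821 - j6.283 V.
Step 6 — Ohm's law: I = V / Z_total = (4.821 - j6.283) / (54.55 - j25.72) = 0.1167 - j0.06014 A.
Step 7 — Convert to polar: |I| = 0.1313 A, ∠I = -27.3°.

I = 0.1313∠-27.3° A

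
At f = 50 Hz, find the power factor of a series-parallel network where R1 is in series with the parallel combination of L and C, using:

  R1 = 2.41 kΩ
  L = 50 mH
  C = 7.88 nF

Step 1 — Angular frequency: ω = 2π·f = 2π·50 = 314.2 rad/s.
Step 2 — Component impedances:
  R1: Z = R = 2410 Ω
  L: Z = jωL = j·314.2·0.05 = 0 + j15.71 Ω
  C: Z = 1/(jωC) = -j/(ω·C) = 0 - j4.039e+05 Ω
Step 3 — Parallel branch: L || C = 1/(1/L + 1/C) = 0 + j15.71 Ω.
Step 4 — Series with R1: Z_total = R1 + (L || C) = 2410 + j15.71 Ω = 2410∠0.4° Ω.
Step 5 — Power factor: PF = cos(φ) = Re(Z)/|Z| = 2410/2410 = 1.
Step 6 — Type: Im(Z) = 15.71 ⇒ lagging (phase φ = 0.4°).

PF = 1 (lagging, φ = 0.4°)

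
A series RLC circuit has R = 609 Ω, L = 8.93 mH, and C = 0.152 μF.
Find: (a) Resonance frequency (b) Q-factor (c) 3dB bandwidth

Step 1 — Resonance: ω₀ = 1/√(LC) = 1/√(0.00893·1.52e-07) = 2.714e+04 rad/s.
Step 2 — f₀ = ω₀/(2π) = 4320 Hz.
Step 3 — Series Q: Q = ω₀L/R = 2.714e+04·0.00893/609 = 0.398.
Step 4 — Bandwidth: Δω = ω₀/Q = 6.82e+04 rad/s; BW = Δω/(2π) = 1.085e+04 Hz.

(a) f₀ = 4320 Hz  (b) Q = 0.398  (c) BW = 1.085e+04 Hz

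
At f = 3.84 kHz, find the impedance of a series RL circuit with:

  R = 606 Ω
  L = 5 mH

Step 1 — Angular frequency: ω = 2π·f = 2π·3840 = 2.413e+04 rad/s.
Step 2 — Component impedances:
  R: Z = R = 606 Ω
  L: Z = jωL = j·2.413e+04·0.005 = 0 + j120.6 Ω
Step 3 — Series combination: Z_total = R + L = 606 + j120.6 Ω = 617.9∠11.3° Ω.

Z = 606 + j120.6 Ω = 617.9∠11.3° Ω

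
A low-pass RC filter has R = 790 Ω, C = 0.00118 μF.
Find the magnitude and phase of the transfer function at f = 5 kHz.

Step 1 — Angular frequency: ω = 2π·5000 = 3.142e+04 rad/s.
Step 2 — Transfer function: H(jω) = 1/(1 + jωRC).
Step 3 — Denominator: 1 + jωRC = 1 + j·3.142e+04·790·1.18e-09 = 1 + j0.02929.
Step 4 — H = 0.9991 - j0.02926.
Step 5 — Magnitude: |H| = 0.9996 (-0.0 dB); phase: φ = -1.7°.

|H| = 0.9996 (-0.0 dB), φ = -1.7°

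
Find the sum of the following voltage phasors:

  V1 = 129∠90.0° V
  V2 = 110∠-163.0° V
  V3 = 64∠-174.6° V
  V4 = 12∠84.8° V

Step 1 — Convert each phasor to rectangular form:
  V1 = 129·(cos(90.0°) + j·sin(90.0°)) = 0 + j129 V
  V2 = 110·(cos(-163.0°) + j·sin(-163.0°)) = -105.2 - j32.16 V
  V3 = 64·(cos(-174.6°) + j·sin(-174.6°)) = -63.72 - j6.023 V
  V4 = 12·(cos(84.8°) + j·sin(84.8°)) = 1.088 + j11.95 V
Step 2 — Sum components: V_total = -167.8 + j102.8 V.
Step 3 — Convert to polar: |V_total| = 196.8 V, ∠V_total = 148.5°.

V_total = 196.8∠148.5° V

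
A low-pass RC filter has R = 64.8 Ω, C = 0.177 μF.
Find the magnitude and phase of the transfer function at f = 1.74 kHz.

Step 1 — Angular frequency: ω = 2π·1740 = 1.093e+04 rad/s.
Step 2 — Transfer function: H(jω) = 1/(1 + jωRC).
Step 3 — Denominator: 1 + jωRC = 1 + j·1.093e+04·64.8·1.77e-07 = 1 + j0.1254.
Step 4 — H = 0.9845 - j0.1235.
Step 5 — Magnitude: |H| = 0.9922 (-0.1 dB); phase: φ = -7.1°.

|H| = 0.9922 (-0.1 dB), φ = -7.1°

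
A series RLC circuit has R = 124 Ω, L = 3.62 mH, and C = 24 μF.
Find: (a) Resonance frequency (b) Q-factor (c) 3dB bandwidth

Step 1 — Resonance: ω₀ = 1/√(LC) = 1/√(0.00362·2.4e-05) = 3393 rad/s.
Step 2 — f₀ = ω₀/(2π) = 540 Hz.
Step 3 — Series Q: Q = ω₀L/R = 3393·0.00362/124 = 0.09904.
Step 4 — Bandwidth: Δω = ω₀/Q = 3.425e+04 rad/s; BW = Δω/(2π) = 5452 Hz.

(a) f₀ = 540 Hz  (b) Q = 0.09904  (c) BW = 5452 Hz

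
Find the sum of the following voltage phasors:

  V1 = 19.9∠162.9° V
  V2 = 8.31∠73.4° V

Step 1 — Convert each phasor to rectangular form:
  V1 = 19.9·(cos(162.9°) + j·sin(162.9°)) = -19.02 + j5.851 V
  V2 = 8.31·(cos(73.4°) + j·sin(73.4°)) = 2.374 + j7.964 V
Step 2 — Sum components: V_total = -16.65 + j13.82 V.
Step 3 — Convert to polar: |V_total| = 21.63 V, ∠V_total = 140.3°.

V_total = 21.63∠140.3° V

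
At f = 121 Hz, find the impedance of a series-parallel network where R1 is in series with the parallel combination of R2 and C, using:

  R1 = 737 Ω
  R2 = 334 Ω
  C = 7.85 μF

Step 1 — Angular frequency: ω = 2π·f = 2π·121 = 760.3 rad/s.
Step 2 — Component impedances:
  R1: Z = R = 737 Ω
  R2: Z = R = 334 Ω
  C: Z = 1/(jωC) = -j/(ω·C) = 0 - j167.6 Ω
Step 3 — Parallel branch: R2 || C = 1/(1/R2 + 1/C) = 67.16 - j133.9 Ω.
Step 4 — Series with R1: Z_total = R1 + (R2 || C) = 804.2 - j133.9 Ω = 815.2∠-9.5° Ω.

Z = 804.2 - j133.9 Ω = 815.2∠-9.5° Ω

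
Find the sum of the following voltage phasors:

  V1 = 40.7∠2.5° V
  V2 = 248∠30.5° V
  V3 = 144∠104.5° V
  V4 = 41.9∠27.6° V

Step 1 — Convert each phasor to rectangular form:
  V1 = 40.7·(cos(2.5°) + j·sin(2.5°)) = 40.66 + j1.775 V
  V2 = 248·(cos(30.5°) + j·sin(30.5°)) = 213.7 + j125.9 V
  V3 = 144·(cos(104.5°) + j·sin(104.5°)) = -36.05 + j139.4 V
  V4 = 41.9·(cos(27.6°) + j·sin(27.6°)) = 37.13 + j19.41 V
Step 2 — Sum components: V_total = 255.4 + j286.5 V.
Step 3 — Convert to polar: |V_total| = 383.8 V, ∠V_total = 48.3°.

V_total = 383.8∠48.3° V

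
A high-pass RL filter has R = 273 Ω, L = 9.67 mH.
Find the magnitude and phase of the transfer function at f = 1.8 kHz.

Step 1 — Angular frequency: ω = 2π·1800 = 1.131e+04 rad/s.
Step 2 — Transfer function: H(jω) = jωL/(R + jωL).
Step 3 — Numerator jωL = j·109.4; denominator R + jωL = 273 + j109.4.
Step 4 — H = 0.1383 + j0.3452.
Step 5 — Magnitude: |H| = 0.3719 (-8.6 dB); phase: φ = 68.2°.

|H| = 0.3719 (-8.6 dB), φ = 68.2°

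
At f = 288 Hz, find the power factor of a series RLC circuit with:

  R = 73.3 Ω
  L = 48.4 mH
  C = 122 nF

Step 1 — Angular frequency: ω = 2π·f = 2π·288 = 1810 rad/s.
Step 2 — Component impedances:
  R: Z = R = 73.3 Ω
  L: Z = jωL = j·1810·0.0484 = 0 + j87.58 Ω
  C: Z = 1/(jωC) = -j/(ω·C) = 0 - j4530 Ω
Step 3 — Series combination: Z_total = R + L + C = 73.3 - j4442 Ω = 4443∠-89.1° Ω.
Step 4 — Power factor: PF = cos(φ) = Re(Z)/|Z| = 73.3/4443 = 0.0165.
Step 5 — Type: Im(Z) = -4442 ⇒ leading (phase φ = -89.1°).

PF = 0.0165 (leading, φ = -89.1°)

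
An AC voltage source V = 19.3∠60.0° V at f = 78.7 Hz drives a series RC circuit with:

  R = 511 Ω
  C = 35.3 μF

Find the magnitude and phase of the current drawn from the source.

Step 1 — Angular frequency: ω = 2π·f = 2π·78.7 = 494.5 rad/s.
Step 2 — Component impedances:
  R: Z = R = 511 Ω
  C: Z = 1/(jωC) = -j/(ω·C) = 0 - j57.29 Ω
Step 3 — Series combination: Z_total = R + C = 511 - j57.29 Ω = 514.2∠-6.4° Ω.
Step 4 — Source phasor: V = 19.3∠60.0° V = 9.65 + j16.71 V.
Step 5 — Ohm's law: I = V / Z_total = (9.65 + j16.71) / (511 - j57.29) = 0.01503 + j0.03439 A.
Step 6 — Convert to polar: |I| = 0.03753 A, ∠I = 66.4°.

I = 0.03753∠66.4° A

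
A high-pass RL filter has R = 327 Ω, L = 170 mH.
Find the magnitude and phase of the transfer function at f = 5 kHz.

Step 1 — Angular frequency: ω = 2π·5000 = 3.142e+04 rad/s.
Step 2 — Transfer function: H(jω) = jωL/(R + jωL).
Step 3 — Numerator jωL = j·5341; denominator R + jωL = 327 + j5341.
Step 4 — H = 0.9963 + j0.061.
Step 5 — Magnitude: |H| = 0.9981 (-0.0 dB); phase: φ = 3.5°.

|H| = 0.9981 (-0.0 dB), φ = 3.5°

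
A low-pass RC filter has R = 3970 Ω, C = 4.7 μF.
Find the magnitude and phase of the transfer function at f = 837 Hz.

Step 1 — Angular frequency: ω = 2π·837 = 5259 rad/s.
Step 2 — Transfer function: H(jω) = 1/(1 + jωRC).
Step 3 — Denominator: 1 + jωRC = 1 + j·5259·3970·4.7e-06 = 1 + j98.13.
Step 4 — H = 0.0001038 - j0.01019.
Step 5 — Magnitude: |H| = 0.01019 (-39.8 dB); phase: φ = -89.4°.

|H| = 0.01019 (-39.8 dB), φ = -89.4°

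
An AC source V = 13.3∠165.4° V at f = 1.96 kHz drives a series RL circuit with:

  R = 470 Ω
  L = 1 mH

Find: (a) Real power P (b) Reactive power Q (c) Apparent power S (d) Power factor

Step 1 — Angular frequency: ω = 2π·f = 2π·1960 = 1.232e+04 rad/s.
Step 2 — Component impedances:
  R: Z = R = 470 Ω
  L: Z = jωL = j·1.232e+04·0.001 = 0 + j12.32 Ω
Step 3 — Series combination: Z_total = R + L = 470 + j12.32 Ω = 470.2∠1.5° Ω.
Step 4 — Source phasor: V = 13.3∠165.4° V = -12.87 + j3.353 V.
Step 5 — Current: I = V / Z = -0.02718 + j0.007845 A = 0.02829∠163.9° A.
Step 6 — Complex power: S = V·I* = 0.3761 + j0.009855 VA.
Step 7 — Real power: P = Re(S) = 0.3761 W.
Step 8 — Reactive power: Q = Im(S) = 0.009855 VAR.
Step 9 — Apparent power: |S| = 0.3762 VA.
Step 10 — Power factor: PF = P/|S| = 0.9997 (lagging).

(a) P = 0.3761 W  (b) Q = 0.009855 VAR  (c) S = 0.3762 VA  (d) PF = 0.9997 (lagging)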